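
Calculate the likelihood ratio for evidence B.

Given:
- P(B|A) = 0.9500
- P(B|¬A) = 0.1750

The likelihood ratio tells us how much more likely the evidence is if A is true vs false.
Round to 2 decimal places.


Likelihood Ratio (LR) = P(B|A) / P(B|¬A)

LR = 0.9500 / 0.1750
   = 5.43

The evidence is 5.43 times more likely if A is true than if A is false.
Because LR exceeds 1, B is evidence for A.


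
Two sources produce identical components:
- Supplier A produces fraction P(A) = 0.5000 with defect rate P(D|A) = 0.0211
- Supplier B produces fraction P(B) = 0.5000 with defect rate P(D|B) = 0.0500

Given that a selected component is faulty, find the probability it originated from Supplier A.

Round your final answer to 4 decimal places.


Let A = from Supplier A, D = faulty

Given:
- P(A) = 0.5000, P(B) = 0.5000
- P(D|A) = 0.0211, P(D|B) = 0.0500

Step 1: Find P(D)
P(D) = P(D|A)P(A) + P(D|B)P(B)
     = 0.0211 × 0.5000 + 0.0500 × 0.5000
     = 0.01055000 + 0.02500000
     = 0.03555000

Step 2: Apply Bayes' theorem
P(A|D) = P(D|A)P(A) / P(D)
       = 0.01055000 / 0.03555000
       = 0.2968


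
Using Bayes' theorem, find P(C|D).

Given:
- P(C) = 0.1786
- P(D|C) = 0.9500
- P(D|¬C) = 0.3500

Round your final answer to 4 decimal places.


Bayes' theorem: P(C|D) = P(D|C) × P(C) / P(D)

Step 1: Calculate P(D) using law of total probability
P(D) = P(D|C)P(C) + P(D|¬C)P(¬C)
     = 0.9500 × 0.1786 + 0.3500 × 0.8214
     = 0.16967000 + 0.28749000
     = 0.45716000

Step 2: Apply Bayes' theorem
P(C|D) = P(D|C) × P(C) / P(D)
       = 0.16967000 / 0.45716000
       = 0.3711


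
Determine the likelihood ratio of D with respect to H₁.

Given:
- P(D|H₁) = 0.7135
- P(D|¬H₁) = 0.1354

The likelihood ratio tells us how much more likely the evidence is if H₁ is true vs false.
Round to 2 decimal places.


Likelihood Ratio (LR) = P(D|H₁) / P(D|¬H₁)

LR = 0.7135 / 0.1354
   = 5.27

The evidence is 5.27 times more likely if H₁ is true than if H₁ is false.
LR > 1, so observing D raises the odds in favor of H₁.


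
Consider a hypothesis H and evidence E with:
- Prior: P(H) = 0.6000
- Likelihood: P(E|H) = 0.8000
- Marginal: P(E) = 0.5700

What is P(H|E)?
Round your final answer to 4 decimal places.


Using Bayes' theorem:

P(H|E) = P(E|H) × P(H) / P(E)
       = 0.8000 × 0.6000 / 0.5700
       = 0.48000000 / 0.5700
       = 0.8421

The evidence strengthens our belief in H.
Prior: 0.6000 → Posterior: 0.8421


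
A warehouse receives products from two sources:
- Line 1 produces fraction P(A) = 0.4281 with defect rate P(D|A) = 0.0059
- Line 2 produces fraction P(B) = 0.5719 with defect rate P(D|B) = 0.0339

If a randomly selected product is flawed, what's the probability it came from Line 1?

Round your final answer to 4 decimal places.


Let A = from Line 1, D = flawed

Given:
- P(A) = 0.4281, P(B) = 0.5719
- P(D|A) = 0.0059, P(D|B) = 0.0339

Step 1: Find P(D)
P(D) = P(D|A)P(A) + P(D|B)P(B)
     = 0.0059 × 0.4281 + 0.0339 × 0.5719
     = 0.00252579 + 0.01938741
     = 0.02191320

Step 2: Apply Bayes' theorem
P(A|D) = P(D|A)P(A) / P(D)
       = 0.00252579 / 0.02191320
       = 0.1153


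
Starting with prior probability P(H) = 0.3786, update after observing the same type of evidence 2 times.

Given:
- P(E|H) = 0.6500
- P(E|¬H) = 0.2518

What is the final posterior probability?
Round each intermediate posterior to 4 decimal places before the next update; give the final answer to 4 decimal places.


Sequential Bayesian updating:

Initial prior: P(H) = 0.3786

Update 1:
  P(E) = 0.6500 × 0.3786 + 0.2518 × 0.6214 = 0.24609000 + 0.15646852 = 0.40255852
  P(H|E) = 0.24609000 / 0.40255852 = 0.6113

Update 2:
  P(E) = 0.6500 × 0.6113 + 0.2518 × 0.3887 = 0.39734500 + 0.09787466 = 0.49521966
  P(H|E) = 0.39734500 / 0.49521966 = 0.8024

Final posterior: 0.8024


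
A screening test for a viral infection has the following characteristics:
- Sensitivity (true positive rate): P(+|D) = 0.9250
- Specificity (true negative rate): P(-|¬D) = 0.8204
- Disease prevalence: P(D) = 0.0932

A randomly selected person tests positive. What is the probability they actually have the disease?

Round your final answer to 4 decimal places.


Let D = has disease, + = positive test

Given:
- P(D) = 0.0932 (prevalence)
- P(+|D) = 0.9250 (sensitivity)
- P(-|¬D) = 0.8204 (specificity)
- P(+|¬D) = 0.1796 (false positive rate = 1 - specificity)

Step 1: Find P(+)
P(+) = P(+|D)P(D) + P(+|¬D)P(¬D)
     = 0.9250 × 0.0932 + 0.1796 × 0.9068
     = 0.08621000 + 0.16286128
     = 0.24907128

Step 2: Apply Bayes' theorem for P(D|+)
P(D|+) = P(+|D)P(D) / P(+)
       = 0.08621000 / 0.24907128
       = 0.3461


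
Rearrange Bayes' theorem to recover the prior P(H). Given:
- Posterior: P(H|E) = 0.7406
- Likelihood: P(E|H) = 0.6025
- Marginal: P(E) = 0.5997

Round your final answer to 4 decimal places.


From Bayes' theorem: P(H|E) = P(E|H) × P(H) / P(E)

Rearranging for P(H):
P(H) = P(H|E) × P(E) / P(E|H)
     = 0.7406 × 0.5997 / 0.6025
     = 0.44413782 / 0.6025
     = 0.7372


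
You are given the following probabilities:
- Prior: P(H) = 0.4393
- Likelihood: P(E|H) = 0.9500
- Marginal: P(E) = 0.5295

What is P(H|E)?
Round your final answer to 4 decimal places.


Using Bayes' theorem:

P(H|E) = P(E|H) × P(H) / P(E)
       = 0.9500 × 0.4393 / 0.5295
       = 0.41733500 / 0.5295
       = 0.7882

The evidence strengthens our belief in H.
Prior: 0.4393 → Posterior: 0.7882


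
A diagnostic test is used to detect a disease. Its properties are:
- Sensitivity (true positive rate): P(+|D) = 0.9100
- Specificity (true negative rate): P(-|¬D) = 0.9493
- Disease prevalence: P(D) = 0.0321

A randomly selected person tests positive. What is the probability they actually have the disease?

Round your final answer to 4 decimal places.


Let D = has disease, + = positive test

Given:
- P(D) = 0.0321 (prevalence)
- P(+|D) = 0.9100 (sensitivity)
- P(-|¬D) = 0.9493 (specificity)
- P(+|¬D) = 0.0507 (false positive rate = 1 - specificity)

Step 1: Find P(+)
P(+) = P(+|D)P(D) + P(+|¬D)P(¬D)
     = 0.9100 × 0.0321 + 0.0507 × 0.9679
     = 0.02921100 + 0.04907253
     = 0.07828353

Step 2: Apply Bayes' theorem for P(D|+)
P(D|+) = P(+|D)P(D) / P(+)
       = 0.02921100 / 0.07828353
       = 0.3731


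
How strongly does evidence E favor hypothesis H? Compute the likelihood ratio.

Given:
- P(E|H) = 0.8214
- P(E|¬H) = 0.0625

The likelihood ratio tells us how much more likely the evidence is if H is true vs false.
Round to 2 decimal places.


Likelihood Ratio (LR) = P(E|H) / P(E|¬H)

LR = 0.8214 / 0.0625
   = 13.14

The evidence is 13.14 times more likely if H is true than if H is false.
Since LR > 1, the evidence supports H over ¬H.


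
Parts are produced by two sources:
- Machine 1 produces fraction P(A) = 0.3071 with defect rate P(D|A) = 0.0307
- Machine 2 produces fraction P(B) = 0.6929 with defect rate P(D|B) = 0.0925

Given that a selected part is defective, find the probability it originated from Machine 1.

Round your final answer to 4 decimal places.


Let A = from Machine 1, D = defective

Given:
- P(A) = 0.3071, P(B) = 0.6929
- P(D|A) = 0.0307, P(D|B) = 0.0925

Step 1: Find P(D)
P(D) = P(D|A)P(A) + P(D|B)P(B)
     = 0.0307 × 0.3071 + 0.0925 × 0.6929
     = 0.00942797 + 0.06409325
     = 0.07352122

Step 2: Apply Bayes' theorem
P(A|D) = P(D|A)P(A) / P(D)
       = 0.00942797 / 0.07352122
       = 0.1282


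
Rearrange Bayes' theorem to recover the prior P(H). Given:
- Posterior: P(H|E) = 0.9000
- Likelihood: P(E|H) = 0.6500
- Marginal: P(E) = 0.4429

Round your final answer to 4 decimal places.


From Bayes' theorem: P(H|E) = P(E|H) × P(H) / P(E)

Rearranging for P(H):
P(H) = P(H|E) × P(E) / P(E|H)
     = 0.9000 × 0.4429 / 0.6500
     = 0.39861000 / 0.6500
     = 0.6132


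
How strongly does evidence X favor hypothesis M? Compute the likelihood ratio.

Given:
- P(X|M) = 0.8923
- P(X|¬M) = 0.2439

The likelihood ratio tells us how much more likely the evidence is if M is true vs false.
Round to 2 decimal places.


Likelihood Ratio (LR) = P(X|M) / P(X|¬M)

LR = 0.8923 / 0.2439
   = 3.66

The evidence is 3.66 times more likely if M is true than if M is false.
Because LR exceeds 1, X is evidence for M.


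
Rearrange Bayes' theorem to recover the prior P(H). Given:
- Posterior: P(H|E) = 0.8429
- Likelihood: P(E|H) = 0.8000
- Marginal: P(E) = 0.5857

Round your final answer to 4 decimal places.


From Bayes' theorem: P(H|E) = P(E|H) × P(H) / P(E)

Rearranging for P(H):
P(H) = P(H|E) × P(E) / P(E|H)
     = 0.8429 × 0.5857 / 0.8000
     = 0.49368653 / 0.8000
     = 0.6171


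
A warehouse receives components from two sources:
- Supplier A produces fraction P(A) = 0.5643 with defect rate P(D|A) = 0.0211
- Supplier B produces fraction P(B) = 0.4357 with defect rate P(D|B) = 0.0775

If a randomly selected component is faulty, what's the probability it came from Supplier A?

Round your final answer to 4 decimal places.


Let A = from Supplier A, D = faulty

Given:
- P(A) = 0.5643, P(B) = 0.4357
- P(D|A) = 0.0211, P(D|B) = 0.0775

Step 1: Find P(D)
P(D) = P(D|A)P(A) + P(D|B)P(B)
     = 0.0211 × 0.5643 + 0.0775 × 0.4357
     = 0.01190673 + 0.03376675
     = 0.04567348

Step 2: Apply Bayes' theorem
P(A|D) = P(D|A)P(A) / P(D)
       = 0.01190673 / 0.04567348
       = 0.2607


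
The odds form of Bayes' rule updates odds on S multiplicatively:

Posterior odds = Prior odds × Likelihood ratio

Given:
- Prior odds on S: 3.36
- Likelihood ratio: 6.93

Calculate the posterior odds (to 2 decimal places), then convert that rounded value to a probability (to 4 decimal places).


Step 1: Calculate posterior odds
Posterior odds = Prior odds × LR
               = 3.36 × 6.93
               = 23.28

Step 2: Convert to probability
P(S|E) = Posterior odds / (1 + Posterior odds)
       = 23.28 / (1 + 23.28)
       = 23.28 / 24.28
       = 0.9588

The evidence increased P(S) from 0.7706 to 0.9588.


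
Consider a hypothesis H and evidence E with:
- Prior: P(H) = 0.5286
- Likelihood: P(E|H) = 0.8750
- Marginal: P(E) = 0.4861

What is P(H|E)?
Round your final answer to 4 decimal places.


Using Bayes' theorem:

P(H|E) = P(E|H) × P(H) / P(E)
       = 0.8750 × 0.5286 / 0.4861
       = 0.46252500 / 0.4861
       = 0.9515

The evidence strengthens our belief in H.
Prior: 0.5286 → Posterior: 0.9515


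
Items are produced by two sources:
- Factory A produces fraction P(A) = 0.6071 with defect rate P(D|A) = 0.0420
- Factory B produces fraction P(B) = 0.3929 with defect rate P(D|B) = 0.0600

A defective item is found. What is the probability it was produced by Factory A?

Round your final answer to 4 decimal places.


Let A = from Factory A, D = defective

Given:
- P(A) = 0.6071, P(B) = 0.3929
- P(D|A) = 0.0420, P(D|B) = 0.0600

Step 1: Find P(D)
P(D) = P(D|A)P(A) + P(D|B)P(B)
     = 0.0420 × 0.6071 + 0.0600 × 0.3929
     = 0.02549820 + 0.02357400
     = 0.04907220

Step 2: Apply Bayes' theorem
P(A|D) = P(D|A)P(A) / P(D)
       = 0.02549820 / 0.04907220
       = 0.5196


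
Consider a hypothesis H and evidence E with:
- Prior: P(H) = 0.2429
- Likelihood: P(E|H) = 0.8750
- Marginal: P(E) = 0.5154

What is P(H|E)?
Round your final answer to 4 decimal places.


Using Bayes' theorem:

P(H|E) = P(E|H) × P(H) / P(E)
       = 0.8750 × 0.2429 / 0.5154
       = 0.21253750 / 0.5154
       = 0.4124

The evidence strengthens our belief in H.
Prior: 0.2429 → Posterior: 0.4124


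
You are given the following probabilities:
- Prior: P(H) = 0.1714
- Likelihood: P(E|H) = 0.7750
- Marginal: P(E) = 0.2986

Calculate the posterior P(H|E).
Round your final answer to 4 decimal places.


Using Bayes' theorem:

P(H|E) = P(E|H) × P(H) / P(E)
       = 0.7750 × 0.1714 / 0.2986
       = 0.13283500 / 0.2986
       = 0.4449

The evidence strengthens our belief in H.
Prior: 0.1714 → Posterior: 0.4449


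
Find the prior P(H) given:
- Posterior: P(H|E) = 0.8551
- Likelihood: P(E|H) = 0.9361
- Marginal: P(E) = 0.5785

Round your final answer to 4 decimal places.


From Bayes' theorem: P(H|E) = P(E|H) × P(H) / P(E)

Rearranging for P(H):
P(H) = P(H|E) × P(E) / P(E|H)
     = 0.8551 × 0.5785 / 0.9361
     = 0.49467535 / 0.9361
     = 0.5284


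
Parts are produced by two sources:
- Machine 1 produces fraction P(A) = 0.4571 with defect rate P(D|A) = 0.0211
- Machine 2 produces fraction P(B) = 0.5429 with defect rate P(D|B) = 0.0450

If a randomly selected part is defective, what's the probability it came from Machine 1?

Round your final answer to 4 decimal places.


Let A = from Machine 1, D = defective

Given:
- P(A) = 0.4571, P(B) = 0.5429
- P(D|A) = 0.0211, P(D|B) = 0.0450

Step 1: Find P(D)
P(D) = P(D|A)P(A) + P(D|B)P(B)
     = 0.0211 × 0.4571 + 0.0450 × 0.5429
     = 0.00964481 + 0.02443050
     = 0.03407531

Step 2: Apply Bayes' theorem
P(A|D) = P(D|A)P(A) / P(D)
       = 0.00964481 / 0.03407531
       = 0.2830


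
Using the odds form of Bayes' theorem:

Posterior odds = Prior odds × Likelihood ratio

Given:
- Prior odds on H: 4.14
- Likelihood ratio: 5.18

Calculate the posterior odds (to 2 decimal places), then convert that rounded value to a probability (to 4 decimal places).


Step 1: Calculate posterior odds
Posterior odds = Prior odds × LR
               = 4.14 × 5.18
               = 21.45

Step 2: Convert to probability
P(H|E) = Posterior odds / (1 + Posterior odds)
       = 21.45 / (1 + 21.45)
       = 21.45 / 22.45
       = 0.9555

The evidence increased P(H) from 0.8054 to 0.9555.


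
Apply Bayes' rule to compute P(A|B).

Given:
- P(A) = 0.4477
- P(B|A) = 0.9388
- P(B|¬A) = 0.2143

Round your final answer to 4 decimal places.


Bayes' theorem: P(A|B) = P(B|A) × P(A) / P(B)

Step 1: Calculate P(B) using law of total probability
P(B) = P(B|A)P(A) + P(B|¬A)P(¬A)
     = 0.9388 × 0.4477 + 0.2143 × 0.5523
     = 0.42030076 + 0.11835789
     = 0.53865865

Step 2: Apply Bayes' theorem
P(A|B) = P(B|A) × P(A) / P(B)
       = 0.42030076 / 0.53865865
       = 0.7803


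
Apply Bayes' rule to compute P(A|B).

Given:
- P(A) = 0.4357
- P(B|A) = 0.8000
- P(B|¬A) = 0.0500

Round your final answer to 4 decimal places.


Bayes' theorem: P(A|B) = P(B|A) × P(A) / P(B)

Step 1: Calculate P(B) using law of total probability
P(B) = P(B|A)P(A) + P(B|¬A)P(¬A)
     = 0.8000 × 0.4357 + 0.0500 × 0.5643
     = 0.34856000 + 0.02821500
     = 0.37677500

Step 2: Apply Bayes' theorem
P(A|B) = P(B|A) × P(A) / P(B)
       = 0.34856000 / 0.37677500
       = 0.9251


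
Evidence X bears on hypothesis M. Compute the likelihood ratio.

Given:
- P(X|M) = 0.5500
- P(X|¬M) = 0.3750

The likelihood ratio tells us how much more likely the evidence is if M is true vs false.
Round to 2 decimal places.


Likelihood Ratio (LR) = P(X|M) / P(X|¬M)

LR = 0.5500 / 0.3750
   = 1.47

The evidence is 1.47 times more likely if M is true than if M is false.
LR > 1, so observing X raises the odds in favor of M.


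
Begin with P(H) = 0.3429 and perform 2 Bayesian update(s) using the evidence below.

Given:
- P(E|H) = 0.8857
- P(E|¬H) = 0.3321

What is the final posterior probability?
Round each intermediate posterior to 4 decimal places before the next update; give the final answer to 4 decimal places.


Sequential Bayesian updating:

Initial prior: P(H) = 0.3429

Update 1:
  P(E) = 0.8857 × 0.3429 + 0.3321 × 0.6571 = 0.30370653 + 0.21822291 = 0.52192944
  P(H|E) = 0.30370653 / 0.52192944 = 0.5819

Update 2:
  P(E) = 0.8857 × 0.5819 + 0.3321 × 0.4181 = 0.51538883 + 0.13885101 = 0.65423984
  P(H|E) = 0.51538883 / 0.65423984 = 0.7878

Final posterior: 0.7878


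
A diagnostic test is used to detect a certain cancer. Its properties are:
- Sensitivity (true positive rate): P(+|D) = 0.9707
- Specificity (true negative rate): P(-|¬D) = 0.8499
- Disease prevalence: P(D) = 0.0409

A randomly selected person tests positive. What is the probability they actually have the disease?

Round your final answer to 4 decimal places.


Let D = has disease, + = positive test

Given:
- P(D) = 0.0409 (prevalence)
- P(+|D) = 0.9707 (sensitivity)
- P(-|¬D) = 0.8499 (specificity)
- P(+|¬D) = 0.1501 (false positive rate = 1 - specificity)

Step 1: Find P(+)
P(+) = P(+|D)P(D) + P(+|¬D)P(¬D)
     = 0.9707 × 0.0409 + 0.1501 × 0.9591
     = 0.03970163 + 0.14396091
     = 0.18366254

Step 2: Apply Bayes' theorem for P(D|+)
P(D|+) = P(+|D)P(D) / P(+)
       = 0.03970163 / 0.18366254
       = 0.2162


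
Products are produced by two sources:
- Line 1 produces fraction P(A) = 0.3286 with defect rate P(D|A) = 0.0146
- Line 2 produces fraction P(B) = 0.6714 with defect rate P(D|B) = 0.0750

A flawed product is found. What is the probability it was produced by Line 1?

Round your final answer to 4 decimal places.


Let A = from Line 1, D = flawed

Given:
- P(A) = 0.3286, P(B) = 0.6714
- P(D|A) = 0.0146, P(D|B) = 0.0750

Step 1: Find P(D)
P(D) = P(D|A)P(A) + P(D|B)P(B)
     = 0.0146 × 0.3286 + 0.0750 × 0.6714
     = 0.00479756 + 0.05035500
     = 0.05515256

Step 2: Apply Bayes' theorem
P(A|D) = P(D|A)P(A) / P(D)
       = 0.00479756 / 0.05515256
       = 0.0870


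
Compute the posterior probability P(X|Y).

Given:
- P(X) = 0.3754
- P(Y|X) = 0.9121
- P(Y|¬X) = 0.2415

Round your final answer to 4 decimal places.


Bayes' theorem: P(X|Y) = P(Y|X) × P(X) / P(Y)

Step 1: Calculate P(Y) using law of total probability
P(Y) = P(Y|X)P(X) + P(Y|¬X)P(¬X)
     = 0.9121 × 0.3754 + 0.2415 × 0.6246
     = 0.34240234 + 0.15084090
     = 0.49324324

Step 2: Apply Bayes' theorem
P(X|Y) = P(Y|X) × P(X) / P(Y)
       = 0.34240234 / 0.49324324
       = 0.6942


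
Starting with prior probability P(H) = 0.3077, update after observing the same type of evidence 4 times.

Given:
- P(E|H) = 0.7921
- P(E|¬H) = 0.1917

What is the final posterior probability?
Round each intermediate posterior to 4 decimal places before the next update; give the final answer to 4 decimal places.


Sequential Bayesian updating:

Initial prior: P(H) = 0.3077

Update 1:
  P(E) = 0.7921 × 0.3077 + 0.1917 × 0.6923 = 0.24372917 + 0.13271391 = 0.37644308
  P(H|E) = 0.24372917 / 0.37644308 = 0.6475

Update 2:
  P(E) = 0.7921 × 0.6475 + 0.1917 × 0.3525 = 0.51288475 + 0.06757425 = 0.58045900
  P(H|E) = 0.51288475 / 0.58045900 = 0.8836

Update 3:
  P(E) = 0.7921 × 0.8836 + 0.1917 × 0.1164 = 0.69989956 + 0.02231388 = 0.72221344
  P(H|E) = 0.69989956 / 0.72221344 = 0.9691

Update 4:
  P(E) = 0.7921 × 0.9691 + 0.1917 × 0.0309 = 0.76762411 + 0.00592353 = 0.77354764
  P(H|E) = 0.76762411 / 0.77354764 = 0.9923

Final posterior: 0.9923


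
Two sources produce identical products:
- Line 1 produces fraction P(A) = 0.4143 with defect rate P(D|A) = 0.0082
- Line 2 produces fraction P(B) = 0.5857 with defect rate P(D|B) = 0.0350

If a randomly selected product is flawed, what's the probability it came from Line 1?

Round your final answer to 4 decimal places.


Let A = from Line 1, D = flawed

Given:
- P(A) = 0.4143, P(B) = 0.5857
- P(D|A) = 0.0082, P(D|B) = 0.0350

Step 1: Find P(D)
P(D) = P(D|A)P(A) + P(D|B)P(B)
     = 0.0082 × 0.4143 + 0.0350 × 0.5857
     = 0.00339726 + 0.02049950
     = 0.02389676

Step 2: Apply Bayes' theorem
P(A|D) = P(D|A)P(A) / P(D)
       = 0.00339726 / 0.02389676
       = 0.1422


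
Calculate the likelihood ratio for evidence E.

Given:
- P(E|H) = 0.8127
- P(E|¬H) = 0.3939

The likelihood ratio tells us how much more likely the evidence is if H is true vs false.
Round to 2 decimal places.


Likelihood Ratio (LR) = P(E|H) / P(E|¬H)

LR = 0.8127 / 0.3939
   = 2.06

The evidence is 2.06 times more likely if H is true than if H is false.
LR > 1, so observing E raises the odds in favor of H.


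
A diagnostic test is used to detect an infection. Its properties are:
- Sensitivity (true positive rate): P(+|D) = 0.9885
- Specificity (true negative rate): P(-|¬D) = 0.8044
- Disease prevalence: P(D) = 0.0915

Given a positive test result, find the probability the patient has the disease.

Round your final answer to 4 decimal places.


Let D = has disease, + = positive test

Given:
- P(D) = 0.0915 (prevalence)
- P(+|D) = 0.9885 (sensitivity)
- P(-|¬D) = 0.8044 (specificity)
- P(+|¬D) = 0.1956 (false positive rate = 1 - specificity)

Step 1: Find P(+)
P(+) = P(+|D)P(D) + P(+|¬D)P(¬D)
     = 0.9885 × 0.0915 + 0.1956 × 0.9085
     = 0.09044775 + 0.17770260
     = 0.26815035

Step 2: Apply Bayes' theorem for P(D|+)
P(D|+) = P(+|D)P(D) / P(+)
       = 0.09044775 / 0.26815035
       = 0.3373


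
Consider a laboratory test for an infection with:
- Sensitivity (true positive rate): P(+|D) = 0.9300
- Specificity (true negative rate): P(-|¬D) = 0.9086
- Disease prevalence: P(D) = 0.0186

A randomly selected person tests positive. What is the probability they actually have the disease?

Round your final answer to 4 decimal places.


Let D = has disease, + = positive test

Given:
- P(D) = 0.0186 (prevalence)
- P(+|D) = 0.9300 (sensitivity)
- P(-|¬D) = 0.9086 (specificity)
- P(+|¬D) = 0.0914 (false positive rate = 1 - specificity)

Step 1: Find P(+)
P(+) = P(+|D)P(D) + P(+|¬D)P(¬D)
     = 0.9300 × 0.0186 + 0.0914 × 0.9814
     = 0.01729800 + 0.08969996
     = 0.10699796

Step 2: Apply Bayes' theorem for P(D|+)
P(D|+) = P(+|D)P(D) / P(+)
       = 0.01729800 / 0.10699796
       = 0.1617


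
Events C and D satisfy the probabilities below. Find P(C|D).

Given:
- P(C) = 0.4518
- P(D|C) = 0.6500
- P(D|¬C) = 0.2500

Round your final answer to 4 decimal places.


Bayes' theorem: P(C|D) = P(D|C) × P(C) / P(D)

Step 1: Calculate P(D) using law of total probability
P(D) = P(D|C)P(C) + P(D|¬C)P(¬C)
     = 0.6500 × 0.4518 + 0.2500 × 0.5482
     = 0.29367000 + 0.13705000
     = 0.43072000

Step 2: Apply Bayes' theorem
P(C|D) = P(D|C) × P(C) / P(D)
       = 0.29367000 / 0.43072000
       = 0.6818


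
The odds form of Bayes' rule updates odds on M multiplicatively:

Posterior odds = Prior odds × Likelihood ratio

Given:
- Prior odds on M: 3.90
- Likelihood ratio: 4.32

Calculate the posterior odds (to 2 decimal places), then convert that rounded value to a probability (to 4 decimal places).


Step 1: Calculate posterior odds
Posterior odds = Prior odds × LR
               = 3.90 × 4.32
               = 16.85

Step 2: Convert to probability
P(M|E) = Posterior odds / (1 + Posterior odds)
       = 16.85 / (1 + 16.85)
       = 16.85 / 17.85
       = 0.9440

The evidence increased P(M) from 0.7959 to 0.9440.


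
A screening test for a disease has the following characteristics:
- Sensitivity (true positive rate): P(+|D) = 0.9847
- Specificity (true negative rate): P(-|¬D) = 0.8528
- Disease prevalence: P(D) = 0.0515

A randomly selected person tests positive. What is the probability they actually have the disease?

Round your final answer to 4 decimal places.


Let D = has disease, + = positive test

Given:
- P(D) = 0.0515 (prevalence)
- P(+|D) = 0.9847 (sensitivity)
- P(-|¬D) = 0.8528 (specificity)
- P(+|¬D) = 0.1472 (false positive rate = 1 - specificity)

Step 1: Find P(+)
P(+) = P(+|D)P(D) + P(+|¬D)P(¬D)
     = 0.9847 × 0.0515 + 0.1472 × 0.9485
     = 0.05071205 + 0.13961920
     = 0.19033125

Step 2: Apply Bayes' theorem for P(D|+)
P(D|+) = P(+|D)P(D) / P(+)
       = 0.05071205 / 0.19033125
       = 0.2664


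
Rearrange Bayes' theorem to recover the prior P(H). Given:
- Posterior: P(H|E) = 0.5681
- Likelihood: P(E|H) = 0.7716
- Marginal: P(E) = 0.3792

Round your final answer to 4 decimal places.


From Bayes' theorem: P(H|E) = P(E|H) × P(H) / P(E)

Rearranging for P(H):
P(H) = P(H|E) × P(E) / P(E|H)
     = 0.5681 × 0.3792 / 0.7716
     = 0.21542352 / 0.7716
     = 0.2792


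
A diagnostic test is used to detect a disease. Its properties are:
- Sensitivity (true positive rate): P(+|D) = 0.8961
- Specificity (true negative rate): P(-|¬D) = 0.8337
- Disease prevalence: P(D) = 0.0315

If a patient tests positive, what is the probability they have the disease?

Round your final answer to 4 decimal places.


Let D = has disease, + = positive test

Given:
- P(D) = 0.0315 (prevalence)
- P(+|D) = 0.8961 (sensitivity)
- P(-|¬D) = 0.8337 (specificity)
- P(+|¬D) = 0.1663 (false positive rate = 1 - specificity)

Step 1: Find P(+)
P(+) = P(+|D)P(D) + P(+|¬D)P(¬D)
     = 0.8961 × 0.0315 + 0.1663 × 0.9685
     = 0.02822715 + 0.16106155
     = 0.18928870

Step 2: Apply Bayes' theorem for P(D|+)
P(D|+) = P(+|D)P(D) / P(+)
       = 0.02822715 / 0.18928870
       = 0.1491


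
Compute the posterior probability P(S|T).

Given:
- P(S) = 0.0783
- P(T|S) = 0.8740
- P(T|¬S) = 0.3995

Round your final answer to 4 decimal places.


Bayes' theorem: P(S|T) = P(T|S) × P(S) / P(T)

Step 1: Calculate P(T) using law of total probability
P(T) = P(T|S)P(S) + P(T|¬S)P(¬S)
     = 0.8740 × 0.0783 + 0.3995 × 0.9217
     = 0.06843420 + 0.36821915
     = 0.43665335

Step 2: Apply Bayes' theorem
P(S|T) = P(T|S) × P(S) / P(T)
       = 0.06843420 / 0.43665335
       = 0.1567


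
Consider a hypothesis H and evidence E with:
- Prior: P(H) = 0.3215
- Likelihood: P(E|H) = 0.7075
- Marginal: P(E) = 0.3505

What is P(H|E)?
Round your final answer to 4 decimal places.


Using Bayes' theorem:

P(H|E) = P(E|H) × P(H) / P(E)
       = 0.7075 × 0.3215 / 0.3505
       = 0.22746125 / 0.3505
       = 0.6490

The evidence strengthens our belief in H.
Prior: 0.3215 → Posterior: 0.6490


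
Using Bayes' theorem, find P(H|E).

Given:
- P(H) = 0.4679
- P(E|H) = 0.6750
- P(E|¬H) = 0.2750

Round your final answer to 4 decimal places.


Bayes' theorem: P(H|E) = P(E|H) × P(H) / P(E)

Step 1: Calculate P(E) using law of total probability
P(E) = P(E|H)P(H) + P(E|¬H)P(¬H)
     = 0.6750 × 0.4679 + 0.2750 × 0.5321
     = 0.31583250 + 0.14632750
     = 0.46216000

Step 2: Apply Bayes' theorem
P(H|E) = P(E|H) × P(H) / P(E)
       = 0.31583250 / 0.46216000
       = 0.6834


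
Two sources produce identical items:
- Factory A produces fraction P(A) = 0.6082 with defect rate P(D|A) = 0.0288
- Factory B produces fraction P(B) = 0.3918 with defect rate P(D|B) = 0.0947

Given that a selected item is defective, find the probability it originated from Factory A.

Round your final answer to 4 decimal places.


Let A = from Factory A, D = defective

Given:
- P(A) = 0.6082, P(B) = 0.3918
- P(D|A) = 0.0288, P(D|B) = 0.0947

Step 1: Find P(D)
P(D) = P(D|A)P(A) + P(D|B)P(B)
     = 0.0288 × 0.6082 + 0.0947 × 0.3918
     = 0.01751616 + 0.03710346
     = 0.05461962

Step 2: Apply Bayes' theorem
P(A|D) = P(D|A)P(A) / P(D)
       = 0.01751616 / 0.05461962
       = 0.3207


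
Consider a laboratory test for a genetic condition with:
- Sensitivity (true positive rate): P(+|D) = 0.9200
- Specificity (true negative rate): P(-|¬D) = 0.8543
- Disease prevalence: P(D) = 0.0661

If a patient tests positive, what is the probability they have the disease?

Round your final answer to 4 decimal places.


Let D = has disease, + = positive test

Given:
- P(D) = 0.0661 (prevalence)
- P(+|D) = 0.9200 (sensitivity)
- P(-|¬D) = 0.8543 (specificity)
- P(+|¬D) = 0.1457 (false positive rate = 1 - specificity)

Step 1: Find P(+)
P(+) = P(+|D)P(D) + P(+|¬D)P(¬D)
     = 0.9200 × 0.0661 + 0.1457 × 0.9339
     = 0.06081200 + 0.13606923
     = 0.19688123

Step 2: Apply Bayes' theorem for P(D|+)
P(D|+) = P(+|D)P(D) / P(+)
       = 0.06081200 / 0.19688123
       = 0.3089


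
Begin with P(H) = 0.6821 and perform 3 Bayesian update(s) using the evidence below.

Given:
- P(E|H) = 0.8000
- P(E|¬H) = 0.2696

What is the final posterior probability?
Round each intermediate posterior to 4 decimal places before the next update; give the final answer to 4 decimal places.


Sequential Bayesian updating:

Initial prior: P(H) = 0.6821

Update 1:
  P(E) = 0.8000 × 0.6821 + 0.2696 × 0.3179 = 0.54568000 + 0.08570584 = 0.63138584
  P(H|E) = 0.54568000 / 0.63138584 = 0.8643

Update 2:
  P(E) = 0.8000 × 0.8643 + 0.2696 × 0.1357 = 0.69144000 + 0.03658472 = 0.72802472
  P(H|E) = 0.69144000 / 0.72802472 = 0.9497

Update 3:
  P(E) = 0.8000 × 0.9497 + 0.2696 × 0.0503 = 0.75976000 + 0.01356088 = 0.77332088
  P(H|E) = 0.75976000 / 0.77332088 = 0.9825

Final posterior: 0.9825


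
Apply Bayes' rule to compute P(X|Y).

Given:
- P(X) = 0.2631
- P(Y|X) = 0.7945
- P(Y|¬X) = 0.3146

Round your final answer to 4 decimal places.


Bayes' theorem: P(X|Y) = P(Y|X) × P(X) / P(Y)

Step 1: Calculate P(Y) using law of total probability
P(Y) = P(Y|X)P(X) + P(Y|¬X)P(¬X)
     = 0.7945 × 0.2631 + 0.3146 × 0.7369
     = 0.20903295 + 0.23182874
     = 0.44086169

Step 2: Apply Bayes' theorem
P(X|Y) = P(Y|X) × P(X) / P(Y)
       = 0.20903295 / 0.44086169
       = 0.4741


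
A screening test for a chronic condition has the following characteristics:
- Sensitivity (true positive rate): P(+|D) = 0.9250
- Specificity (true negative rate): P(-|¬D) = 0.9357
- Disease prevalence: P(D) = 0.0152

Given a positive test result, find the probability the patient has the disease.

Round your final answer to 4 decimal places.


Let D = has disease, + = positive test

Given:
- P(D) = 0.0152 (prevalence)
- P(+|D) = 0.9250 (sensitivity)
- P(-|¬D) = 0.9357 (specificity)
- P(+|¬D) = 0.0643 (false positive rate = 1 - specificity)

Step 1: Find P(+)
P(+) = P(+|D)P(D) + P(+|¬D)P(¬D)
     = 0.9250 × 0.0152 + 0.0643 × 0.9848
     = 0.01406000 + 0.06332264
     = 0.07738264

Step 2: Apply Bayes' theorem for P(D|+)
P(D|+) = P(+|D)P(D) / P(+)
       = 0.01406000 / 0.07738264
       = 0.1817


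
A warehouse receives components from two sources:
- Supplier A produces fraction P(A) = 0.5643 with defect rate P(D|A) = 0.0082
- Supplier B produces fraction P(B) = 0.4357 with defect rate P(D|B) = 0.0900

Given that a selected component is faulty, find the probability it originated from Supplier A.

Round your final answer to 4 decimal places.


Let A = from Supplier A, D = faulty

Given:
- P(A) = 0.5643, P(B) = 0.4357
- P(D|A) = 0.0082, P(D|B) = 0.0900

Step 1: Find P(D)
P(D) = P(D|A)P(A) + P(D|B)P(B)
     = 0.0082 × 0.5643 + 0.0900 × 0.4357
     = 0.00462726 + 0.03921300
     = 0.04384026

Step 2: Apply Bayes' theorem
P(A|D) = P(D|A)P(A) / P(D)
       = 0.00462726 / 0.04384026
       = 0.1055


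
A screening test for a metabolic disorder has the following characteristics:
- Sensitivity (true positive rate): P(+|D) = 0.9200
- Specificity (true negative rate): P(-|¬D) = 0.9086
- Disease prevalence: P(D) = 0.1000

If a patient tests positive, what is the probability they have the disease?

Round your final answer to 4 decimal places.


Let D = has disease, + = positive test

Given:
- P(D) = 0.1000 (prevalence)
- P(+|D) = 0.9200 (sensitivity)
- P(-|¬D) = 0.9086 (specificity)
- P(+|¬D) = 0.0914 (false positive rate = 1 - specificity)

Step 1: Find P(+)
P(+) = P(+|D)P(D) + P(+|¬D)P(¬D)
     = 0.9200 × 0.1000 + 0.0914 × 0.9000
     = 0.09200000 + 0.08226000
     = 0.17426000

Step 2: Apply Bayes' theorem for P(D|+)
P(D|+) = P(+|D)P(D) / P(+)
       = 0.09200000 / 0.17426000
       = 0.5279


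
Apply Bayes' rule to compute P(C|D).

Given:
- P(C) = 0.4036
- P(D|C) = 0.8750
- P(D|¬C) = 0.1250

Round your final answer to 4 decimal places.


Bayes' theorem: P(C|D) = P(D|C) × P(C) / P(D)

Step 1: Calculate P(D) using law of total probability
P(D) = P(D|C)P(C) + P(D|¬C)P(¬C)
     = 0.8750 × 0.4036 + 0.1250 × 0.5964
     = 0.35315000 + 0.07455000
     = 0.42770000

Step 2: Apply Bayes' theorem
P(C|D) = P(D|C) × P(C) / P(D)
       = 0.35315000 / 0.42770000
       = 0.8257


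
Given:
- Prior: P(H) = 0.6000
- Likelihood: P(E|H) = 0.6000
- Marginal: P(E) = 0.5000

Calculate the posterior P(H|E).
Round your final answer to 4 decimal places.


Using Bayes' theorem:

P(H|E) = P(E|H) × P(H) / P(E)
       = 0.6000 × 0.6000 / 0.5000
       = 0.36000000 / 0.5000
       = 0.7200

The evidence strengthens our belief in H.
Prior: 0.6000 → Posterior: 0.7200


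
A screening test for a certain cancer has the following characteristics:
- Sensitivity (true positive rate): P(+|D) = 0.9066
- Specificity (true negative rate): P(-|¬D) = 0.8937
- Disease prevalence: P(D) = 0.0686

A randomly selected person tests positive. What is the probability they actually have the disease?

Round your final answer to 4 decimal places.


Let D = has disease, + = positive test

Given:
- P(D) = 0.0686 (prevalence)
- P(+|D) = 0.9066 (sensitivity)
- P(-|¬D) = 0.8937 (specificity)
- P(+|¬D) = 0.1063 (false positive rate = 1 - specificity)

Step 1: Find P(+)
P(+) = P(+|D)P(D) + P(+|¬D)P(¬D)
     = 0.9066 × 0.0686 + 0.1063 × 0.9314
     = 0.06219276 + 0.09900782
     = 0.16120058

Step 2: Apply Bayes' theorem for P(D|+)
P(D|+) = P(+|D)P(D) / P(+)
       = 0.06219276 / 0.16120058
       = 0.3858


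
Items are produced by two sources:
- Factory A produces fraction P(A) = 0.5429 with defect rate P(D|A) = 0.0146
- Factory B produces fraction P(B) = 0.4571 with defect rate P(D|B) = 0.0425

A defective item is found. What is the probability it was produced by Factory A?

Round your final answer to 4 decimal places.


Let A = from Factory A, D = defective

Given:
- P(A) = 0.5429, P(B) = 0.4571
- P(D|A) = 0.0146, P(D|B) = 0.0425

Step 1: Find P(D)
P(D) = P(D|A)P(A) + P(D|B)P(B)
     = 0.0146 × 0.5429 + 0.0425 × 0.4571
     = 0.00792634 + 0.01942675
     = 0.02735309

Step 2: Apply Bayes' theorem
P(A|D) = P(D|A)P(A) / P(D)
       = 0.00792634 / 0.02735309
       = 0.2898


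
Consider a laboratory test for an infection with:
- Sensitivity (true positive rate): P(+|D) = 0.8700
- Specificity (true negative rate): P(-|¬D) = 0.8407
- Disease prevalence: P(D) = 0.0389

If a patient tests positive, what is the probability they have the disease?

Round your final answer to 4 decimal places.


Let D = has disease, + = positive test

Given:
- P(D) = 0.0389 (prevalence)
- P(+|D) = 0.8700 (sensitivity)
- P(-|¬D) = 0.8407 (specificity)
- P(+|¬D) = 0.1593 (false positive rate = 1 - specificity)

Step 1: Find P(+)
P(+) = P(+|D)P(D) + P(+|¬D)P(¬D)
     = 0.8700 × 0.0389 + 0.1593 × 0.9611
     = 0.03384300 + 0.15310323
     = 0.18694623

Step 2: Apply Bayes' theorem for P(D|+)
P(D|+) = P(+|D)P(D) / P(+)
       = 0.03384300 / 0.18694623
       = 0.1810


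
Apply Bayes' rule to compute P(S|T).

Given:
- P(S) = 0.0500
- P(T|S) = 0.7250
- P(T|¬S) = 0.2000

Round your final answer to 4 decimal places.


Bayes' theorem: P(S|T) = P(T|S) × P(S) / P(T)

Step 1: Calculate P(T) using law of total probability
P(T) = P(T|S)P(S) + P(T|¬S)P(¬S)
     = 0.7250 × 0.0500 + 0.2000 × 0.9500
     = 0.03625000 + 0.19000000
     = 0.22625000

Step 2: Apply Bayes' theorem
P(S|T) = P(T|S) × P(S) / P(T)
       = 0.03625000 / 0.22625000
       = 0.1602


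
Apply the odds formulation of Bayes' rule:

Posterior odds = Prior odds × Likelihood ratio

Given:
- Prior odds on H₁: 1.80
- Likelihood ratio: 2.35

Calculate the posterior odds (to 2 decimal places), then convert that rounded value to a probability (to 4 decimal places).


Step 1: Calculate posterior odds
Posterior odds = Prior odds × LR
               = 1.80 × 2.35
               = 4.23

Step 2: Convert to probability
P(H₁|E) = Posterior odds / (1 + Posterior odds)
       = 4.23 / (1 + 4.23)
       = 4.23 / 5.23
       = 0.8088

The evidence increased P(H₁) from 0.6429 to 0.8088.


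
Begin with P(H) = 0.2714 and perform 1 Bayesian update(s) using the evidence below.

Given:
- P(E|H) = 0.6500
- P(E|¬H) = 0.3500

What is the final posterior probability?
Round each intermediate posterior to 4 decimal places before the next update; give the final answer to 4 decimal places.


Sequential Bayesian updating:

Initial prior: P(H) = 0.2714

Update 1:
  P(E) = 0.6500 × 0.2714 + 0.3500 × 0.7286 = 0.17641000 + 0.25501000 = 0.43142000
  P(H|E) = 0.17641000 / 0.43142000 = 0.4089

Final posterior: 0.4089


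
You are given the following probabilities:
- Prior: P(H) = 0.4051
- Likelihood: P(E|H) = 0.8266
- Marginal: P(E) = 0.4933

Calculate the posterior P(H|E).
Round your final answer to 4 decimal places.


Using Bayes' theorem:

P(H|E) = P(E|H) × P(H) / P(E)
       = 0.8266 × 0.4051 / 0.4933
       = 0.33485566 / 0.4933
       = 0.6788

The evidence strengthens our belief in H.
Prior: 0.4051 → Posterior: 0.6788


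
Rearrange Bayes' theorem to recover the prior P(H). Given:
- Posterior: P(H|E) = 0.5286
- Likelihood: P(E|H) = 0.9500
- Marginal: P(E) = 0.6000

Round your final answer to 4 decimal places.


From Bayes' theorem: P(H|E) = P(E|H) × P(H) / P(E)

Rearranging for P(H):
P(H) = P(H|E) × P(E) / P(E|H)
     = 0.5286 × 0.6000 / 0.9500
     = 0.31716000 / 0.9500
     = 0.3339


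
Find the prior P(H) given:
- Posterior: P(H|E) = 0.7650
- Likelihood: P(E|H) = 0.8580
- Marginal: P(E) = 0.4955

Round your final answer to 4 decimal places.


From Bayes' theorem: P(H|E) = P(E|H) × P(H) / P(E)

Rearranging for P(H):
P(H) = P(H|E) × P(E) / P(E|H)
     = 0.7650 × 0.4955 / 0.8580
     = 0.37905750 / 0.8580
     = 0.4418


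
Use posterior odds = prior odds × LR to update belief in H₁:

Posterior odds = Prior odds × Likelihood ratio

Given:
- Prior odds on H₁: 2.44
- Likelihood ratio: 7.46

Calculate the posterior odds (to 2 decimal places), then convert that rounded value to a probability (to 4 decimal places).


Step 1: Calculate posterior odds
Posterior odds = Prior odds × LR
               = 2.44 × 7.46
               = 18.20

Step 2: Convert to probability
P(H₁|E) = Posterior odds / (1 + Posterior odds)
       = 18.20 / (1 + 18.20)
       = 18.20 / 19.20
       = 0.9479

The evidence increased P(H₁) from 0.7093 to 0.9479.


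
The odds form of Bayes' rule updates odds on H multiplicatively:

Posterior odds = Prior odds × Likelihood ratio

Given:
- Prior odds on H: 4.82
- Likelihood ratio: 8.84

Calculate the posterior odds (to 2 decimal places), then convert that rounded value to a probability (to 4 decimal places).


Step 1: Calculate posterior odds
Posterior odds = Prior odds × LR
               = 4.82 × 8.84
               = 42.61

Step 2: Convert to probability
P(H|E) = Posterior odds / (1 + Posterior odds)
       = 42.61 / (1 + 42.61)
       = 42.61 / 43.61
       = 0.9771

The evidence increased P(H) from 0.8282 to 0.9771.


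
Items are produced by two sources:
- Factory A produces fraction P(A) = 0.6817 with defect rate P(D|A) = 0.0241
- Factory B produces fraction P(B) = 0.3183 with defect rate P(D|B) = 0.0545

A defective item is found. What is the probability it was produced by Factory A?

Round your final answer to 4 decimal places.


Let A = from Factory A, D = defective

Given:
- P(A) = 0.6817, P(B) = 0.3183
- P(D|A) = 0.0241, P(D|B) = 0.0545

Step 1: Find P(D)
P(D) = P(D|A)P(A) + P(D|B)P(B)
     = 0.0241 × 0.6817 + 0.0545 × 0.3183
     = 0.01642897 + 0.01734735
     = 0.03377632

Step 2: Apply Bayes' theorem
P(A|D) = P(D|A)P(A) / P(D)
       = 0.01642897 / 0.03377632
       = 0.4864


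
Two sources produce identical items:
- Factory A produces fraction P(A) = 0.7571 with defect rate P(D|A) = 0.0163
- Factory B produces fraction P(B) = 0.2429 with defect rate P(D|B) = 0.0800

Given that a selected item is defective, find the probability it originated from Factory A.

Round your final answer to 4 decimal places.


Let A = from Factory A, D = defective

Given:
- P(A) = 0.7571, P(B) = 0.2429
- P(D|A) = 0.0163, P(D|B) = 0.0800

Step 1: Find P(D)
P(D) = P(D|A)P(A) + P(D|B)P(B)
     = 0.0163 × 0.7571 + 0.0800 × 0.2429
     = 0.01234073 + 0.01943200
     = 0.03177273

Step 2: Apply Bayes' theorem
P(A|D) = P(D|A)P(A) / P(D)
       = 0.01234073 / 0.03177273
       = 0.3884


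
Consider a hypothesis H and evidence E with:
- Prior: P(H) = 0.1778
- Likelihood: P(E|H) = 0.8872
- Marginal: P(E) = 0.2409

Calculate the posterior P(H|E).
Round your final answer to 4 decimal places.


Using Bayes' theorem:

P(H|E) = P(E|H) × P(H) / P(E)
       = 0.8872 × 0.1778 / 0.2409
       = 0.15774416 / 0.2409
       = 0.6548

The evidence strengthens our belief in H.
Prior: 0.1778 → Posterior: 0.6548


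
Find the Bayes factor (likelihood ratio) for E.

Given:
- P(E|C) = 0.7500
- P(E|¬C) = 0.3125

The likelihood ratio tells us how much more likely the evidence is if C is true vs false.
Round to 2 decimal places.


Likelihood Ratio (LR) = P(E|C) / P(E|¬C)

LR = 0.7500 / 0.3125
   = 2.40

The evidence is 2.40 times more likely if C is true than if C is false.
Because LR exceeds 1, E is evidence for C.
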